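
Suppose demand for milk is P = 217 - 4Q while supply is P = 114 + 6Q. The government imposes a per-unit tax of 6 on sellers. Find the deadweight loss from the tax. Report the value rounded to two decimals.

1.80

Pre-tax equilibrium: 217 - 4Q = 114 + 6Q gives Q* = 10.3, P* = 175.8.
A tax on sellers shifts supply up by 6: 217 - 4Q = 114 + 6Q + 6, so Q_t = 9.7. Buyers pay P_b = 178.2; sellers receive P_s = P_b - 6 = 172.2.
The welfare triangle lost has base Q* - Q_t = 0.6 and height t = 6, so DWL = (1/2)(0.6)(6) = 1.8.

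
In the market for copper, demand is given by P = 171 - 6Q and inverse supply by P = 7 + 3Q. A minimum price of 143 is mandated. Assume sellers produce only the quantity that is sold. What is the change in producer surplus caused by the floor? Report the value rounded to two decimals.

Without the control, 171 - 6Q = 7 + 3Q so Q* = 18.2222 and P* = 61.6667.
At the floor price 143, quantity demanded is (171 - 143)/6 = 4.6667; demand is the short side, so Q = 4.6667 trades at P = 143.
PS goes from (1/2)(18.2222)(54.6667) = 498.0741 to 602 (computed as (143 - 7)(4.6667) - (1/2)(3)(4.6667)^2), a change of 103.9259.

103.93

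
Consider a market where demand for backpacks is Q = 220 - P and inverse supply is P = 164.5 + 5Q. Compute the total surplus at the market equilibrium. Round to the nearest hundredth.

Rewriting demand in inverse form: P = 220 - Q.
Set 220 - Q = 164.5 + 5Q, which gives 55.5 = 6Q, so Q* = 9.25 and P* = 220 - (9.25) = 210.75.
Total surplus is the full triangle between the curves from 0 to Q*: (1/2)(9.25)(220 - 164.5) = 256.6875.

256.69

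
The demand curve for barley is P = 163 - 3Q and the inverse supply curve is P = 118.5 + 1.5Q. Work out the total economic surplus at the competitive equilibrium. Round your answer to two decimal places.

220.03

Setting demand equal to supply, 44.5 = 4.5Q, so Q* = 9.8889 and P* = 133.3333.
Total surplus is the full triangle between the curves from 0 to Q*: (1/2)(9.8889)(163 - 118.5) = 220.0278.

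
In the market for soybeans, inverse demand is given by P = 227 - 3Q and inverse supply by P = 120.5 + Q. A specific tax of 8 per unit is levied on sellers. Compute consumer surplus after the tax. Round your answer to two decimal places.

Without the tax, 227 - 3Q = 120.5 + Q so Q* = 26.625 and P* = 147.125.
A tax on sellers shifts supply up by 8: 227 - 3Q = 120.5 + Q + 8, so Q_t = 24.625. Buyers pay P_b = 153.125; sellers receive P_s = P_b - 8 = 145.125.
CS = (1/2)(Q_t)(227 - P_b) = (1/2)(24.625)(73.875) = 909.5859.

909.59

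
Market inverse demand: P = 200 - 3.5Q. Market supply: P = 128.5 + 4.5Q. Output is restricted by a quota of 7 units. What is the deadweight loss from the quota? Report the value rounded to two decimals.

15.02

Unrestricted equilibrium: Q* = (200 - 128.5)/(3.5 + 4.5) = 8.9375.
At Q = 7 the demand price is 200 - 3.5(7) = 175.5 and the supply price is 128.5 + 4.5(7) = 160.
DWL = (1/2)(gap between curves at 7) x (Q* - 7) = (1/2)(15.5)(1.9375) = 15.0156.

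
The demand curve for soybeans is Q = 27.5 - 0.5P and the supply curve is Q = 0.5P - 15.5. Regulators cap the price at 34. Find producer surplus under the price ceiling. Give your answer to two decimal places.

Rewriting demand in inverse form: P = 55 - 2Q.
Rewriting supply in inverse form: P = 31 + 2Q.
Free-market equilibrium: 55 - 2Q = 31 + 2Q gives Q* = 6, P* = 43.
At P = 34, sellers supply (34 - 31)/2 = 1.5 while buyers want more, so the quantity traded is 1.5 at price 34.
PS is the triangle above supply below 34: (1/2)(1.5)(34 - 31) = 2.25.

2.25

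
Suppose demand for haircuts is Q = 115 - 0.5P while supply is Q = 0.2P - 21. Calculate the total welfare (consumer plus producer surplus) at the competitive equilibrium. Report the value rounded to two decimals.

1116.07

Rewriting demand in inverse form: P = 230 - 2Q.
Rewriting supply in inverse form: P = 105 + 5Q.
Equilibrium: 230 - 2Q = 105 + 5Q, so Q* = 17.8571 and P* = 194.2857.
Total surplus is the full triangle between the curves from 0 to Q*: (1/2)(17.8571)(230 - 105) = 1116.0714.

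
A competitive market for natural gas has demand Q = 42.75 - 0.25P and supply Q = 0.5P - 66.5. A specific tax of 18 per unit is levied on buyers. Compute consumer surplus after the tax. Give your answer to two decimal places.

22.22

Rewriting demand in inverse form: P = 171 - 4Q.
Rewriting supply in inverse form: P = 133 + 2Q.
Without the tax, 171 - 4Q = 133 + 2Q so Q* = 6.3333 and P* = 145.6667.
A tax on buyers shifts demand down by 18: (171 - 18) - 4Q = 133 + 2Q, so Q_t = 3.3333. Buyers pay P_b = 157.6667; sellers receive P_s = P_b - 18 = 139.6667.
CS = (1/2)(Q_t)(171 - P_b) = (1/2)(3.3333)(13.3333) = 22.2222.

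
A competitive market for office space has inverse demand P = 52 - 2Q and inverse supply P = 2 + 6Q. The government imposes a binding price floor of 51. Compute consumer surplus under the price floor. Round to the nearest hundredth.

Free-market equilibrium: 52 - 2Q = 2 + 6Q gives Q* = 6.25, P* = 39.5.
At P = 51, buyers demand (52 - 51)/2 = 0.5 while sellers would supply more, so the quantity traded is 0.5 at price 51.
CS is the triangle under demand above 51: (1/2)(0.5)(52 - 51) = 0.25.

0.25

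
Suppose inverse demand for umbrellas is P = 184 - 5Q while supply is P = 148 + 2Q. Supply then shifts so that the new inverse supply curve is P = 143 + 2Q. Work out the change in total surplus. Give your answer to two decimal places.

27.50

Initial equilibrium: Q_0 = 5.1429, P_0 = 158.2857; CS_0 = (1/2)(5.1429)(25.7143) = 66.1224, PS_0 = (1/2)(5.1429)(10.2857) = 26.449.
New equilibrium: 184 - 5Q = 143 + 2Q gives Q_1 = 5.8571, P_1 = 154.7143; CS_1 = 85.7653, PS_1 = 34.3061.
Change in total surplus = (85.7653 + 34.3061) - (66.1224 + 26.449) = 27.5.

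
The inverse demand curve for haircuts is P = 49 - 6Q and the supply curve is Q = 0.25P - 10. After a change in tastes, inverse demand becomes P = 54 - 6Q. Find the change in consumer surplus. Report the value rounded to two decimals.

Rewriting supply in inverse form: P = 40 + 4Q.
Initial equilibrium: Q_0 = 0.9, P_0 = 43.6; CS_0 = (1/2)(0.9)(5.4) = 2.43, PS_0 = (1/2)(0.9)(3.6) = 1.62.
New equilibrium: 54 - 6Q = 40 + 4Q gives Q_1 = 1.4, P_1 = 45.6; CS_1 = 5.88, PS_1 = 3.92.
Change in consumer surplus = 5.88 - 2.43 = 3.45.

3.45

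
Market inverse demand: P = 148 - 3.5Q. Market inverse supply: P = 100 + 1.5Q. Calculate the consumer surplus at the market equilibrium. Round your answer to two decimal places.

Equilibrium: 148 - 3.5Q = 100 + 1.5Q, so Q* = 9.6 and P* = 114.4.
Consumer surplus is the triangle under demand above P*: (1/2)(9.6)(148 - 114.4) = (1/2)(9.6)(33.6) = 161.28.

161.28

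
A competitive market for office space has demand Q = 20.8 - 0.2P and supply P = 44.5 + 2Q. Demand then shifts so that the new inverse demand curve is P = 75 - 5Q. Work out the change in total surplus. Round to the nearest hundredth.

-186.43

Rewriting demand in inverse form: P = 104 - 5Q.
Initial equilibrium: Q_0 = 8.5, P_0 = 61.5; CS_0 = (1/2)(8.5)(42.5) = 180.625, PS_0 = (1/2)(8.5)(17) = 72.25.
New equilibrium: 75 - 5Q = 44.5 + 2Q gives Q_1 = 4.3571, P_1 = 53.2143; CS_1 = 47.4617, PS_1 = 18.9847.
Change in total surplus = (47.4617 + 18.9847) - (180.625 + 72.25) = -186.4286.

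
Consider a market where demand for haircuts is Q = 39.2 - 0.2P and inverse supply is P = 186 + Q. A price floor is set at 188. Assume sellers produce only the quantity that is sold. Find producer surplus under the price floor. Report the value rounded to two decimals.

Rewriting demand in inverse form: P = 196 - 5Q.
Without the control, 196 - 5Q = 186 + Q so Q* = 1.6667 and P* = 187.6667.
At P = 188, buyers demand (196 - 188)/5 = 1.6 while sellers would supply more, so the quantity traded is 1.6 at price 188.
The supply price at Q = 1.6 is 187.6. PS is the trapezoid between 188 and supply over [0, 1.6]: (1/2)[(188 - 186) + (188 - 187.6)](1.6) = 1.92.

1.92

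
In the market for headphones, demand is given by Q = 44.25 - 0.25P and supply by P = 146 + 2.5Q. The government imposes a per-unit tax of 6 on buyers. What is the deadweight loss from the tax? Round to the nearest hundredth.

Rewriting demand in inverse form: P = 177 - 4Q.
Without the tax, 177 - 4Q = 146 + 2.5Q so Q* = 4.7692 and P* = 157.9231.
With the tax, buyers' net willingness to pay falls by 6: (177 - 6) - 4Q = 146 + 2.5Q, so Q_t = 3.8462. Buyers pay P_b = 161.6154; sellers receive P_s = P_b - 6 = 155.6154.
The welfare triangle lost has base Q* - Q_t = 0.9231 and height t = 6, so DWL = (1/2)(0.9231)(6) = 2.7692.

2.77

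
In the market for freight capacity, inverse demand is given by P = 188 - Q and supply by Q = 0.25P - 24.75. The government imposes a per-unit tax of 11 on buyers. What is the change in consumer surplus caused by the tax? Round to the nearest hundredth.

-36.74

Rewriting supply in inverse form: P = 99 + 4Q.
Pre-tax equilibrium: 188 - Q = 99 + 4Q gives Q* = 17.8, P* = 170.2.
A tax on buyers shifts demand down by 11: (188 - 11) - Q = 99 + 4Q, so Q_t = 15.6. Buyers pay P_b = 172.4; sellers receive P_s = P_b - 11 = 161.4.
CS falls from (1/2)(17.8)(17.8) = 158.42 to (1/2)(15.6)(15.6) = 121.68, a change of -36.74.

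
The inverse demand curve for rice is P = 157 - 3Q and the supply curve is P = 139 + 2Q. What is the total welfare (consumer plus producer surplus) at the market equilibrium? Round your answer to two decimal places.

Setting demand equal to supply, 18 = 5Q, so Q* = 3.6 and P* = 146.2.
CS = (1/2)(3.6)(10.8) = 19.44 and PS = (1/2)(3.6)(7.2) = 12.96, so total surplus = 32.4.

32.40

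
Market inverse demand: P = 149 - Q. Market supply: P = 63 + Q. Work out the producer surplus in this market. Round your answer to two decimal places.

Set 149 - Q = 63 + Q, which gives 86 = 2Q, so Q* = 43 and P* = 149 - (43) = 106.
PS is the area between P* and the supply curve from 0 to Q*: (1/2)(43)(43) = 924.5.

924.50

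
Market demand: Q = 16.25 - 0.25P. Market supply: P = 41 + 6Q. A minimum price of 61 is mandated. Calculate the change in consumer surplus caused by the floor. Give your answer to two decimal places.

-9.52

Rewriting demand in inverse form: P = 65 - 4Q.
Free-market equilibrium: 65 - 4Q = 41 + 6Q gives Q* = 2.4, P* = 55.4.
At P = 61, buyers demand (65 - 61)/4 = 1 while sellers would supply more, so the quantity traded is 1 at price 61.
CS goes from (1/2)(2.4)(9.6) = 11.52 to 2 (computed as (65 - 61)(1) - (1/2)(4)(1)^2), a change of -9.52.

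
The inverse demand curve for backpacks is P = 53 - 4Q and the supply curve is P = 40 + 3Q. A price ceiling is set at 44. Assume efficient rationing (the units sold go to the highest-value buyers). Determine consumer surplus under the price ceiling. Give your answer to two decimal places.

Without the control, 53 - 4Q = 40 + 3Q so Q* = 1.8571 and P* = 45.5714.
At the ceiling price 44, quantity supplied is (44 - 40)/3 = 1.3333; supply is the short side, so Q = 1.3333 trades at P = 44.
The demand price at Q = 1.3333 is 47.6667. CS is the trapezoid between demand and 44 over [0, 1.3333]: (1/2)[(53 - 44) + (47.6667 - 44)](1.3333) = 8.4444.

8.44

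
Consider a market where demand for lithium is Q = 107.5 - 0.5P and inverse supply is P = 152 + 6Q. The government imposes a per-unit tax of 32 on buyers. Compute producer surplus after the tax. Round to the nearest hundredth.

45.05

Rewriting demand in inverse form: P = 215 - 2Q.
Without the tax, 215 - 2Q = 152 + 6Q so Q* = 7.875 and P* = 199.25.
With the tax, buyers' net willingness to pay falls by 32: (215 - 32) - 2Q = 152 + 6Q, so Q_t = 3.875. Buyers pay P_b = 207.25; sellers receive P_s = P_b - 32 = 175.25.
Producer surplus is the triangle above supply below P_s: (1/2)(3.875)(175.25 - 152) = 45.0469.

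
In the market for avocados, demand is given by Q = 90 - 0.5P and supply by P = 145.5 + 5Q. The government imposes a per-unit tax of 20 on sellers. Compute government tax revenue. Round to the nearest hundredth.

41.43

Rewriting demand in inverse form: P = 180 - 2Q.
Without the tax, 180 - 2Q = 145.5 + 5Q so Q* = 4.9286 and P* = 170.1429.
A tax on sellers shifts supply up by 20: 180 - 2Q = 145.5 + 5Q + 20, so Q_t = 2.0714. Buyers pay P_b = 175.8571; sellers receive P_s = P_b - 20 = 155.8571.
Revenue is the tax times quantity traded: 20 x 2.0714 = 41.4286.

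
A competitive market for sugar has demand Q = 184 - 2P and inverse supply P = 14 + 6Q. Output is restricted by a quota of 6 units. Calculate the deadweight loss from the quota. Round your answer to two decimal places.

117.00

Rewriting demand in inverse form: P = 92 - 0.5Q.
Unrestricted equilibrium: Q* = (92 - 14)/(0.5 + 6) = 12.
At Q = 6 the demand price is 92 - 0.5(6) = 89 and the supply price is 14 + 6(6) = 50.
DWL = (1/2)(gap between curves at 6) x (Q* - 6) = (1/2)(39)(6) = 117.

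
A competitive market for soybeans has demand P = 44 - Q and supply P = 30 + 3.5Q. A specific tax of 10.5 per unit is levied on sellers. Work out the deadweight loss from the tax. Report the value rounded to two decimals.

12.25

Without the tax, 44 - Q = 30 + 3.5Q so Q* = 3.1111 and P* = 40.8889.
A tax on sellers shifts supply up by 10.5: 44 - Q = 30 + 3.5Q + 10.5, so Q_t = 0.7778. Buyers pay P_b = 43.2222; sellers receive P_s = P_b - 10.5 = 32.7222.
Deadweight loss is the triangle between the curves from Q_t to Q*: (1/2)(3.1111 - 0.7778)(10.5) = 12.25.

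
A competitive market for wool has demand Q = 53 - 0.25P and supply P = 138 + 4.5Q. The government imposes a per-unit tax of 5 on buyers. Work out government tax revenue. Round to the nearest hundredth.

Rewriting demand in inverse form: P = 212 - 4Q.
Pre-tax equilibrium: 212 - 4Q = 138 + 4.5Q gives Q* = 8.7059, P* = 177.1765.
With the tax, buyers' net willingness to pay falls by 5: (212 - 5) - 4Q = 138 + 4.5Q, so Q_t = 8.1176. Buyers pay P_b = 179.5294; sellers receive P_s = P_b - 5 = 174.5294.
Revenue is the tax times quantity traded: 5 x 8.1176 = 40.5882.

40.59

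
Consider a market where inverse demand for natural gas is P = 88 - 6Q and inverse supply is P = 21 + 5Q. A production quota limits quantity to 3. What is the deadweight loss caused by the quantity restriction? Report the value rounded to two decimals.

52.55

Unrestricted equilibrium: Q* = (88 - 21)/(6 + 5) = 6.0909.
At Q = 3 the demand price is 88 - 6(3) = 70 and the supply price is 21 + 5(3) = 36.
Deadweight loss is the triangle between the curves from 3 to 6.0909: (1/2)(70 - 36)(6.0909 - 3) = 52.5455.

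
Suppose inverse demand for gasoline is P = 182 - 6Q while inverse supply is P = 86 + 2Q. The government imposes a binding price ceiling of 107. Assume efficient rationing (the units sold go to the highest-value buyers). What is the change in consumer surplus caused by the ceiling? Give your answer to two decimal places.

24.75

Without the control, 182 - 6Q = 86 + 2Q so Q* = 12 and P* = 110.
At P = 107, sellers supply (107 - 86)/2 = 10.5 while buyers want more, so the quantity traded is 10.5 at price 107.
CS goes from (1/2)(12)(72) = 432 to 456.75 (computed as (182 - 107)(10.5) - (1/2)(6)(10.5)^2), a change of 24.75.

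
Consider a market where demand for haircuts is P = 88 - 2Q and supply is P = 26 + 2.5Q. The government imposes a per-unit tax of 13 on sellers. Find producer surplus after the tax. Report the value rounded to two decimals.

148.21

Pre-tax equilibrium: 88 - 2Q = 26 + 2.5Q gives Q* = 13.7778, P* = 60.4444.
With the tax, sellers need 13 more per unit: 88 - 2Q = 26 + 2.5Q + 13, so Q_t = 10.8889. Buyers pay P_b = 66.2222; sellers receive P_s = P_b - 13 = 53.2222.
PS = (1/2)(Q_t)(P_s - 26) = (1/2)(10.8889)(27.2222) = 148.2099.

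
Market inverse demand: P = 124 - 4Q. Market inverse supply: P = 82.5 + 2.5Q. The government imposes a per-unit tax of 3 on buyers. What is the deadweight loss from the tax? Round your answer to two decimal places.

0.69

Pre-tax equilibrium: 124 - 4Q = 82.5 + 2.5Q gives Q* = 6.3846, P* = 98.4615.
A tax on buyers shifts demand down by 3: (124 - 3) - 4Q = 82.5 + 2.5Q, so Q_t = 5.9231. Buyers pay P_b = 100.3077; sellers receive P_s = P_b - 3 = 97.3077.
Deadweight loss is the triangle between the curves from Q_t to Q*: (1/2)(6.3846 - 5.9231)(3) = 0.6923.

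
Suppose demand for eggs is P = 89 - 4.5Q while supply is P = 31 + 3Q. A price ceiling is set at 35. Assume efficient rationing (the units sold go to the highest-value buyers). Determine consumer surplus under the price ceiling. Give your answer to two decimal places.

68.00

Free-market equilibrium: 89 - 4.5Q = 31 + 3Q gives Q* = 7.7333, P* = 54.2.
At the ceiling price 35, quantity supplied is (35 - 31)/3 = 1.3333; supply is the short side, so Q = 1.3333 trades at P = 35.
The demand price at Q = 1.3333 is 83. CS is the trapezoid between demand and 35 over [0, 1.3333]: (1/2)[(89 - 35) + (83 - 35)](1.3333) = 68.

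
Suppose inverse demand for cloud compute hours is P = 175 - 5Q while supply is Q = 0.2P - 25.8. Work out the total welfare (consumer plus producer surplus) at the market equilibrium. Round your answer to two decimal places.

105.80

Rewriting supply in inverse form: P = 129 + 5Q.
Set 175 - 5Q = 129 + 5Q, which gives 46 = 10Q, so Q* = 4.6 and P* = 175 - 5(4.6) = 152.
CS = (1/2)(4.6)(23) = 52.9 and PS = (1/2)(4.6)(23) = 52.9, so total surplus = 105.8.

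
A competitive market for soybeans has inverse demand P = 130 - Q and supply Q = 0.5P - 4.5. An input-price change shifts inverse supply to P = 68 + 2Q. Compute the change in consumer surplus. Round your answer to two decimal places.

-599.83

Rewriting supply in inverse form: P = 9 + 2Q.
Initial equilibrium: Q_0 = 40.3333, P_0 = 89.6667; CS_0 = (1/2)(40.3333)(40.3333) = 813.3889, PS_0 = (1/2)(40.3333)(80.6667) = 1626.7778.
New equilibrium: 130 - Q = 68 + 2Q gives Q_1 = 20.6667, P_1 = 109.3333; CS_1 = 213.5556, PS_1 = 427.1111.
Change in consumer surplus = 213.5556 - 813.3889 = -599.8333.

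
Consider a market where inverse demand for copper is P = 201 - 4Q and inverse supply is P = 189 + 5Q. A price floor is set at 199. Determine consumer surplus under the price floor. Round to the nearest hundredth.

0.50

Free-market equilibrium: 201 - 4Q = 189 + 5Q gives Q* = 1.3333, P* = 195.6667.
At P = 199, buyers demand (201 - 199)/4 = 0.5 while sellers would supply more, so the quantity traded is 0.5 at price 199.
CS is the triangle under demand above 199: (1/2)(0.5)(201 - 199) = 0.5.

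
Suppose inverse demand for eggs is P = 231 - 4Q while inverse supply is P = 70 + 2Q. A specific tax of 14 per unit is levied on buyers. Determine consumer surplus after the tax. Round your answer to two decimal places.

1200.50

Pre-tax equilibrium: 231 - 4Q = 70 + 2Q gives Q* = 26.8333, P* = 123.6667.
With the tax, buyers' net willingness to pay falls by 14: (231 - 14) - 4Q = 70 + 2Q, so Q_t = 24.5. Buyers pay P_b = 133; sellers receive P_s = P_b - 14 = 119.
CS = (1/2)(Q_t)(231 - P_b) = (1/2)(24.5)(98) = 1200.5.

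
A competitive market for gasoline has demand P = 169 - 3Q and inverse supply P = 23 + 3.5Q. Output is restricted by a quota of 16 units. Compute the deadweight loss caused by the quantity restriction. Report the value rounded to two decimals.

135.69

Unrestricted equilibrium: Q* = (169 - 23)/(3 + 3.5) = 22.4615.
At Q = 16 the demand price is 169 - 3(16) = 121 and the supply price is 23 + 3.5(16) = 79.
DWL = (1/2)(gap between curves at 16) x (Q* - 16) = (1/2)(42)(6.4615) = 135.6923.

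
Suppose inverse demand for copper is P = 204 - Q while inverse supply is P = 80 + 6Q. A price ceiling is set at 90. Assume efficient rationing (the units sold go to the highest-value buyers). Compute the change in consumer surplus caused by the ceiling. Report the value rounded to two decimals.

31.71

Without the control, 204 - Q = 80 + 6Q so Q* = 17.7143 and P* = 186.2857.
At P = 90, sellers supply (90 - 80)/6 = 1.6667 while buyers want more, so the quantity traded is 1.6667 at price 90.
CS goes from (1/2)(17.7143)(17.7143) = 156.898 to 188.6111 (computed as (204 - 90)(1.6667) - (1/2)(1)(1.6667)^2), a change of 31.7132.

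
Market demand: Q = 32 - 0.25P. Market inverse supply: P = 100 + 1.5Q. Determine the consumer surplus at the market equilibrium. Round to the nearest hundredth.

Rewriting demand in inverse form: P = 128 - 4Q.
Set 128 - 4Q = 100 + 1.5Q, which gives 28 = 5.5Q, so Q* = 5.0909 and P* = 128 - 4(5.0909) = 107.6364.
Consumer surplus is the triangle under demand above P*: (1/2)(5.0909)(128 - 107.6364) = (1/2)(5.0909)(20.3636) = 51.8347.

51.83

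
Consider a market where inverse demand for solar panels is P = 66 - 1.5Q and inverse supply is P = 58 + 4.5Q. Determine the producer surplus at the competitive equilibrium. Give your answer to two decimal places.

4.00

Equilibrium: 66 - 1.5Q = 58 + 4.5Q, so Q* = 1.3333 and P* = 64.
Producer surplus is the triangle above supply below P*: (1/2)(1.3333)(64 - 58) = (1/2)(1.3333)(6) = 4.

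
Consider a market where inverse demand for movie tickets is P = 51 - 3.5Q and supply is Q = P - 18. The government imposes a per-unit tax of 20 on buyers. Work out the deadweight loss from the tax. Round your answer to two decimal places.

Rewriting supply in inverse form: P = 18 + Q.
Pre-tax equilibrium: 51 - 3.5Q = 18 + Q gives Q* = 7.3333, P* = 25.3333.
A tax on buyers shifts demand down by 20: (51 - 20) - 3.5Q = 18 + Q, so Q_t = 2.8889. Buyers pay P_b = 40.8889; sellers receive P_s = P_b - 20 = 20.8889.
The welfare triangle lost has base Q* - Q_t = 4.4444 and height t = 20, so DWL = (1/2)(4.4444)(20) = 44.4444.

44.44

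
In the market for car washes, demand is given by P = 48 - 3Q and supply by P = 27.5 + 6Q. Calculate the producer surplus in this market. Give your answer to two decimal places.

Equilibrium: 48 - 3Q = 27.5 + 6Q, so Q* = 2.2778 and P* = 41.1667.
The supply curve's price intercept is 27.5, so PS = (1/2)(Q*)(P* - 27.5) = (1/2)(2.2778)(13.6667) = 15.5648.

15.56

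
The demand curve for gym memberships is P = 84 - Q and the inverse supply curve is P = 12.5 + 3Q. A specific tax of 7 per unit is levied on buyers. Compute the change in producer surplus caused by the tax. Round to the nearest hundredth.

Without the tax, 84 - Q = 12.5 + 3Q so Q* = 17.875 and P* = 66.125.
A tax on buyers shifts demand down by 7: (84 - 7) - Q = 12.5 + 3Q, so Q_t = 16.125. Buyers pay P_b = 67.875; sellers receive P_s = P_b - 7 = 60.875.
Producers lose the trapezoid between P_s and P* out to Q_t plus the triangle from Q_t to Q*: change in PS = 390.0234 - 479.2734 = -89.25.

-89.25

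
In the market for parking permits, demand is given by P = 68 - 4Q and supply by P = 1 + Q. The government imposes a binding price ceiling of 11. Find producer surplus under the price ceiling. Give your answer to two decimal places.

50.00

Without the control, 68 - 4Q = 1 + Q so Q* = 13.4 and P* = 14.4.
At P = 11, sellers supply (11 - 1)/1 = 10 while buyers want more, so the quantity traded is 10 at price 11.
PS is the triangle above supply below 11: (1/2)(10)(11 - 1) = 50.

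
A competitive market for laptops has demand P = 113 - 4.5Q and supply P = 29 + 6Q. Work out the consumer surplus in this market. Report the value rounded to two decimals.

144.00

Setting demand equal to supply, 84 = 10.5Q, so Q* = 8 and P* = 77.
Consumer surplus is the triangle under demand above P*: (1/2)(8)(113 - 77) = (1/2)(8)(36) = 144.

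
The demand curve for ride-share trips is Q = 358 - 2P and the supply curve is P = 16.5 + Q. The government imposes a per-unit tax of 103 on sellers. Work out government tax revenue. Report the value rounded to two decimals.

Rewriting demand in inverse form: P = 179 - 0.5Q.
Without the tax, 179 - 0.5Q = 16.5 + Q so Q* = 108.3333 and P* = 124.8333.
With the tax, sellers need 103 more per unit: 179 - 0.5Q = 16.5 + Q + 103, so Q_t = 39.6667. Buyers pay P_b = 159.1667; sellers receive P_s = P_b - 103 = 56.1667.
Tax revenue = t x Q_t = 103 x 39.6667 = 4085.6667.

4085.67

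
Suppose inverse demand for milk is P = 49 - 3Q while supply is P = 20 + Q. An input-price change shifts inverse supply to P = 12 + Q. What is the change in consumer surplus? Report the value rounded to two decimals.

49.50

Initial equilibrium: Q_0 = 7.25, P_0 = 27.25; CS_0 = (1/2)(7.25)(21.75) = 78.8438, PS_0 = (1/2)(7.25)(7.25) = 26.2812.
New equilibrium: 49 - 3Q = 12 + Q gives Q_1 = 9.25, P_1 = 21.25; CS_1 = 128.3438, PS_1 = 42.7812.
Change in consumer surplus = 128.3438 - 78.8438 = 49.5.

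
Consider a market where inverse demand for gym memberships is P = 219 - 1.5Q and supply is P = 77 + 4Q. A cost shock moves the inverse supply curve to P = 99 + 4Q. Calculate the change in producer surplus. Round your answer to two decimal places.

-381.09

Initial equilibrium: Q_0 = 25.8182, P_0 = 180.2727; CS_0 = (1/2)(25.8182)(38.7273) = 499.9339, PS_0 = (1/2)(25.8182)(103.2727) = 1333.157.
New equilibrium: 219 - 1.5Q = 99 + 4Q gives Q_1 = 21.8182, P_1 = 186.2727; CS_1 = 357.0248, PS_1 = 952.0661.
Change in producer surplus = 952.0661 - 1333.157 = -381.0909.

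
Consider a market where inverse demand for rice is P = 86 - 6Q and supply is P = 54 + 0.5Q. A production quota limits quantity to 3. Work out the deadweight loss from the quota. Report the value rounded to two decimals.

12.02

Unrestricted equilibrium: Q* = (86 - 54)/(6 + 0.5) = 4.9231.
At Q = 3 the demand price is 86 - 6(3) = 68 and the supply price is 54 + 0.5(3) = 55.5.
Deadweight loss is the triangle between the curves from 3 to 4.9231: (1/2)(68 - 55.5)(4.9231 - 3) = 12.0192.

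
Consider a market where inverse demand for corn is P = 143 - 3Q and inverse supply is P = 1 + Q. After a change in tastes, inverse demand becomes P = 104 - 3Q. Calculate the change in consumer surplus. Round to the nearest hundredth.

Initial equilibrium: Q_0 = 35.5, P_0 = 36.5; CS_0 = (1/2)(35.5)(106.5) = 1890.375, PS_0 = (1/2)(35.5)(35.5) = 630.125.
New equilibrium: 104 - 3Q = 1 + Q gives Q_1 = 25.75, P_1 = 26.75; CS_1 = 994.5938, PS_1 = 331.5312.
Change in consumer surplus = 994.5938 - 1890.375 = -895.7812.

-895.78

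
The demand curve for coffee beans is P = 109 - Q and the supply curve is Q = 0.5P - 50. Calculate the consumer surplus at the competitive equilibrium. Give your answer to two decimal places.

4.50

Rewriting supply in inverse form: P = 100 + 2Q.
Setting demand equal to supply, 9 = 3Q, so Q* = 3 and P* = 106.
The demand choke price is 109, so CS = (1/2)(Q*)(109 - P*) = (1/2)(3)(3) = 4.5.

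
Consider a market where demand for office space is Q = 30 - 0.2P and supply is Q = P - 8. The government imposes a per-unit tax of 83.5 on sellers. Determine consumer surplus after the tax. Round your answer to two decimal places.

237.66

Rewriting demand in inverse form: P = 150 - 5Q.
Rewriting supply in inverse form: P = 8 + Q.
Pre-tax equilibrium: 150 - 5Q = 8 + Q gives Q* = 23.6667, P* = 31.6667.
With the tax, sellers need 83.5 more per unit: 150 - 5Q = 8 + Q + 83.5, so Q_t = 9.75. Buyers pay P_b = 101.25; sellers receive P_s = P_b - 83.5 = 17.75.
CS = (1/2)(Q_t)(150 - P_b) = (1/2)(9.75)(48.75) = 237.6562.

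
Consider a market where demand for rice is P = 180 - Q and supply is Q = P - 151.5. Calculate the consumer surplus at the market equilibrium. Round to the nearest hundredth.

Rewriting supply in inverse form: P = 151.5 + Q.
Equilibrium: 180 - Q = 151.5 + Q, so Q* = 14.25 and P* = 165.75.
The demand choke price is 180, so CS = (1/2)(Q*)(180 - P*) = (1/2)(14.25)(14.25) = 101.5312.

101.53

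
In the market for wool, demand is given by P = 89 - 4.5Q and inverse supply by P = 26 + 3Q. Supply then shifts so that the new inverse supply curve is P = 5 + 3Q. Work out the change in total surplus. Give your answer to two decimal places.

205.80

Initial equilibrium: Q_0 = 8.4, P_0 = 51.2; CS_0 = (1/2)(8.4)(37.8) = 158.76, PS_0 = (1/2)(8.4)(25.2) = 105.84.
New equilibrium: 89 - 4.5Q = 5 + 3Q gives Q_1 = 11.2, P_1 = 38.6; CS_1 = 282.24, PS_1 = 188.16.
Change in total surplus = (282.24 + 188.16) - (158.76 + 105.84) = 205.8.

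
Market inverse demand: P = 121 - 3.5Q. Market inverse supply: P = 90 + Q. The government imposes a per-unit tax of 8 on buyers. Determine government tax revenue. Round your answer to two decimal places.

Pre-tax equilibrium: 121 - 3.5Q = 90 + Q gives Q* = 6.8889, P* = 96.8889.
With the tax, buyers' net willingness to pay falls by 8: (121 - 8) - 3.5Q = 90 + Q, so Q_t = 5.1111. Buyers pay P_b = 103.1111; sellers receive P_s = P_b - 8 = 95.1111.
Revenue is the tax times quantity traded: 8 x 5.1111 = 40.8889.

40.89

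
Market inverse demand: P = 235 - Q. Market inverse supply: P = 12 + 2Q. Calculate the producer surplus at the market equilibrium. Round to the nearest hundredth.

Set 235 - Q = 12 + 2Q, which gives 223 = 3Q, so Q* = 74.3333 and P* = 235 - (74.3333) = 160.6667.
PS is the area between P* and the supply curve from 0 to Q*: (1/2)(74.3333)(148.6667) = 5525.4444.

5525.44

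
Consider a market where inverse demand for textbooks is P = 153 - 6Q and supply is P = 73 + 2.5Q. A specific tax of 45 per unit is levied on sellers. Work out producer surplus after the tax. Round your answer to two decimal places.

21.19

Pre-tax equilibrium: 153 - 6Q = 73 + 2.5Q gives Q* = 9.4118, P* = 96.5294.
A tax on sellers shifts supply up by 45: 153 - 6Q = 73 + 2.5Q + 45, so Q_t = 4.1176. Buyers pay P_b = 128.2941; sellers receive P_s = P_b - 45 = 83.2941.
Producer surplus is the triangle above supply below P_s: (1/2)(4.1176)(83.2941 - 73) = 21.1938.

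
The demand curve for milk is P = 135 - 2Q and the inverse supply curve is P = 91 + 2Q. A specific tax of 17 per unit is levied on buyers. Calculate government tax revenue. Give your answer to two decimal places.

Without the tax, 135 - 2Q = 91 + 2Q so Q* = 11 and P* = 113.
With the tax, buyers' net willingness to pay falls by 17: (135 - 17) - 2Q = 91 + 2Q, so Q_t = 6.75. Buyers pay P_b = 121.5; sellers receive P_s = P_b - 17 = 104.5.
Tax revenue = t x Q_t = 17 x 6.75 = 114.75.

114.75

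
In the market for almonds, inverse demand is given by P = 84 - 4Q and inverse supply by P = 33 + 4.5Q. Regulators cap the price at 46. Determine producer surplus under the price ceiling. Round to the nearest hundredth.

18.78

Without the control, 84 - 4Q = 33 + 4.5Q so Q* = 6 and P* = 60.
At P = 46, sellers supply (46 - 33)/4.5 = 2.8889 while buyers want more, so the quantity traded is 2.8889 at price 46.
PS is the triangle above supply below 46: (1/2)(2.8889)(46 - 33) = 18.7778.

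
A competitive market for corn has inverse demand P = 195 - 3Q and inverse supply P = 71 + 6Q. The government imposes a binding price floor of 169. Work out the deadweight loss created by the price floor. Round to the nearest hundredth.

Without the control, 195 - 3Q = 71 + 6Q so Q* = 13.7778 and P* = 153.6667.
At the floor price 169, quantity demanded is (195 - 169)/3 = 8.6667; demand is the short side, so Q = 8.6667 trades at P = 169.
At Q = 8.6667 the demand price is 169 and the supply price is 123. Deadweight loss is the triangle between the curves from 8.6667 to 13.7778: (1/2)(169 - 123)(13.7778 - 8.6667) = 117.5556.

117.56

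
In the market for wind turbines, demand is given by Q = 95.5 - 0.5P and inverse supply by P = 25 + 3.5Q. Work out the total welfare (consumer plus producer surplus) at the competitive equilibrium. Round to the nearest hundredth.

Rewriting demand in inverse form: P = 191 - 2Q.
Equilibrium: 191 - 2Q = 25 + 3.5Q, so Q* = 30.1818 and P* = 130.6364.
CS = (1/2)(30.1818)(60.3636) = 910.9421 and PS = (1/2)(30.1818)(105.6364) = 1594.1488, so total surplus = 2505.0909.

2505.09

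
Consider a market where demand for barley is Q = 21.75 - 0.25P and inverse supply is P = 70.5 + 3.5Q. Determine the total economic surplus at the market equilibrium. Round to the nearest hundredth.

Rewriting demand in inverse form: P = 87 - 4Q.
Set 87 - 4Q = 70.5 + 3.5Q, which gives 16.5 = 7.5Q, so Q* = 2.2 and P* = 87 - 4(2.2) = 78.2.
Total surplus is the full triangle between the curves from 0 to Q*: (1/2)(2.2)(87 - 70.5) = 18.15.

18.15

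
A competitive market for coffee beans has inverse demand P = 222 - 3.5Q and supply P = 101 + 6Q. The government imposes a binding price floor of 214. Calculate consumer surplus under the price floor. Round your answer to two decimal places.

9.14

Without the control, 222 - 3.5Q = 101 + 6Q so Q* = 12.7368 and P* = 177.4211.
At P = 214, buyers demand (222 - 214)/3.5 = 2.2857 while sellers would supply more, so the quantity traded is 2.2857 at price 214.
CS is the triangle under demand above 214: (1/2)(2.2857)(222 - 214) = 9.1429.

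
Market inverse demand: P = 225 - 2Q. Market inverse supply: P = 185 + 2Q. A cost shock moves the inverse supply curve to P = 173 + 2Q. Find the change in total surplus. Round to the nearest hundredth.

Initial equilibrium: Q_0 = 10, P_0 = 205; CS_0 = (1/2)(10)(20) = 100, PS_0 = (1/2)(10)(20) = 100.
New equilibrium: 225 - 2Q = 173 + 2Q gives Q_1 = 13, P_1 = 199; CS_1 = 169, PS_1 = 169.
Change in total surplus = (169 + 169) - (100 + 100) = 138.

138.00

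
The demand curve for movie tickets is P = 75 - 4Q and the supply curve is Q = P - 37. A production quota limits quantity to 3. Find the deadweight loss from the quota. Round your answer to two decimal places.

Rewriting supply in inverse form: P = 37 + Q.
Without the quota, 75 - 4Q = 37 + Q gives Q* = 7.6.
At Q = 3 the demand price is 75 - 4(3) = 63 and the supply price is 37 + (3) = 40.
Deadweight loss is the triangle between the curves from 3 to 7.6: (1/2)(63 - 40)(7.6 - 3) = 52.9.

52.90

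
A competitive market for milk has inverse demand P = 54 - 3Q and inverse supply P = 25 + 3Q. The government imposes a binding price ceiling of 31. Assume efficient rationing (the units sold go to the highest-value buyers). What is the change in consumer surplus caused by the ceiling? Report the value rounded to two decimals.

4.96

Free-market equilibrium: 54 - 3Q = 25 + 3Q gives Q* = 4.8333, P* = 39.5.
At P = 31, sellers supply (31 - 25)/3 = 2 while buyers want more, so the quantity traded is 2 at price 31.
CS goes from (1/2)(4.8333)(14.5) = 35.0417 to 40 (computed as (54 - 31)(2) - (1/2)(3)(2)^2), a change of 4.9583.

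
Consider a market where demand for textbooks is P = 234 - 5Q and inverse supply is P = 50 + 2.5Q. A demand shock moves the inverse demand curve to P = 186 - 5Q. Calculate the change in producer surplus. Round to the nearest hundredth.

Initial equilibrium: Q_0 = 24.5333, P_0 = 111.3333; CS_0 = (1/2)(24.5333)(122.6667) = 1504.7111, PS_0 = (1/2)(24.5333)(61.3333) = 752.3556.
New equilibrium: 186 - 5Q = 50 + 2.5Q gives Q_1 = 18.1333, P_1 = 95.3333; CS_1 = 822.0444, PS_1 = 411.0222.
Change in producer surplus = 411.0222 - 752.3556 = -341.3333.

-341.33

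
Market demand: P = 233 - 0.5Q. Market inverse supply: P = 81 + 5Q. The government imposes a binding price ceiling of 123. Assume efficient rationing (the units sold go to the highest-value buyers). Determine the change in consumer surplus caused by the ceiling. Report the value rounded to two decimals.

715.42

Free-market equilibrium: 233 - 0.5Q = 81 + 5Q gives Q* = 27.6364, P* = 219.1818.
At P = 123, sellers supply (123 - 81)/5 = 8.4 while buyers want more, so the quantity traded is 8.4 at price 123.
CS goes from (1/2)(27.6364)(13.8182) = 190.9421 to 906.36 (computed as (233 - 123)(8.4) - (1/2)(0.5)(8.4)^2), a change of 715.4179.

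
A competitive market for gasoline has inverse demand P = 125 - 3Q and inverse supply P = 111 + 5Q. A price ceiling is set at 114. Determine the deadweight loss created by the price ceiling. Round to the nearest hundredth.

Without the control, 125 - 3Q = 111 + 5Q so Q* = 1.75 and P* = 119.75.
At the ceiling price 114, quantity supplied is (114 - 111)/5 = 0.6; supply is the short side, so Q = 0.6 trades at P = 114.
The lost-trades triangle has base Q* - 0.6 = 1.15 and height equal to the gap between the curves at Q = 0.6, which is 123.2 - 114 = 9.2. DWL = (1/2)(1.15)(9.2) = 5.29.

5.29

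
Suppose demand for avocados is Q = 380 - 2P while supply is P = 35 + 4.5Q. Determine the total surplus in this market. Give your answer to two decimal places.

Rewriting demand in inverse form: P = 190 - 0.5Q.
Set 190 - 0.5Q = 35 + 4.5Q, which gives 155 = 5Q, so Q* = 31 and P* = 190 - 0.5(31) = 174.5.
CS = (1/2)(31)(15.5) = 240.25 and PS = (1/2)(31)(139.5) = 2162.25, so total surplus = 2402.5.

2402.50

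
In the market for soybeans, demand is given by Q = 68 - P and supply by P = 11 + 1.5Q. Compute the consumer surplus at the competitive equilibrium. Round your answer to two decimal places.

259.92

Rewriting demand in inverse form: P = 68 - Q.
Setting demand equal to supply, 57 = 2.5Q, so Q* = 22.8 and P* = 45.2.
Consumer surplus is the triangle under demand above P*: (1/2)(22.8)(68 - 45.2) = (1/2)(22.8)(22.8) = 259.92.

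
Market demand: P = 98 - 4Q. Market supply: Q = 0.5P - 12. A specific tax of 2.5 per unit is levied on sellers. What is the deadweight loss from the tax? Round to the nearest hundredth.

Rewriting supply in inverse form: P = 24 + 2Q.
Pre-tax equilibrium: 98 - 4Q = 24 + 2Q gives Q* = 12.3333, P* = 48.6667.
With the tax, sellers need 2.5 more per unit: 98 - 4Q = 24 + 2Q + 2.5, so Q_t = 11.9167. Buyers pay P_b = 50.3333; sellers receive P_s = P_b - 2.5 = 47.8333.
The welfare triangle lost has base Q* - Q_t = 0.4167 and height t = 2.5, so DWL = (1/2)(0.4167)(2.5) = 0.5208.

0.52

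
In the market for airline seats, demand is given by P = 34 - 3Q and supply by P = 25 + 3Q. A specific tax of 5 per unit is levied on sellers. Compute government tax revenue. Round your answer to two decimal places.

Without the tax, 34 - 3Q = 25 + 3Q so Q* = 1.5 and P* = 29.5.
A tax on sellers shifts supply up by 5: 34 - 3Q = 25 + 3Q + 5, so Q_t = 0.6667. Buyers pay P_b = 32; sellers receive P_s = P_b - 5 = 27.
Tax revenue = t x Q_t = 5 x 0.6667 = 3.3333.

3.33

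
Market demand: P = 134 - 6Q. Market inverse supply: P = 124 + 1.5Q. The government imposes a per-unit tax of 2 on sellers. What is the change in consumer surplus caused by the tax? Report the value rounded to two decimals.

Pre-tax equilibrium: 134 - 6Q = 124 + 1.5Q gives Q* = 1.3333, P* = 126.
A tax on sellers shifts supply up by 2: 134 - 6Q = 124 + 1.5Q + 2, so Q_t = 1.0667. Buyers pay P_b = 127.6; sellers receive P_s = P_b - 2 = 125.6.
CS falls from (1/2)(1.3333)(8) = 5.3333 to (1/2)(1.0667)(6.4) = 3.4133, a change of -1.92.

-1.92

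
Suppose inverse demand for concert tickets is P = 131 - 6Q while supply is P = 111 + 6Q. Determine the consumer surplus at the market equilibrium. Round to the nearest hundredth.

8.33

Setting demand equal to supply, 20 = 12Q, so Q* = 1.6667 and P* = 121.
Consumer surplus is the triangle under demand above P*: (1/2)(1.6667)(131 - 121) = (1/2)(1.6667)(10) = 8.3333.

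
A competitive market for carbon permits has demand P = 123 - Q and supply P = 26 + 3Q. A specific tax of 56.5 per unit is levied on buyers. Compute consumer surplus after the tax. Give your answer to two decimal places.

51.26

Without the tax, 123 - Q = 26 + 3Q so Q* = 24.25 and P* = 98.75.
With the tax, buyers' net willingness to pay falls by 56.5: (123 - 56.5) - Q = 26 + 3Q, so Q_t = 10.125. Buyers pay P_b = 112.875; sellers receive P_s = P_b - 56.5 = 56.375.
CS = (1/2)(Q_t)(123 - P_b) = (1/2)(10.125)(10.125) = 51.2578.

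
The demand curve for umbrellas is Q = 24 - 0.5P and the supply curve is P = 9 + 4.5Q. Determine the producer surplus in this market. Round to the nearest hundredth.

81.00

Rewriting demand in inverse form: P = 48 - 2Q.
Setting demand equal to supply, 39 = 6.5Q, so Q* = 6 and P* = 36.
Producer surplus is the triangle above supply below P*: (1/2)(6)(36 - 9) = (1/2)(6)(27) = 81.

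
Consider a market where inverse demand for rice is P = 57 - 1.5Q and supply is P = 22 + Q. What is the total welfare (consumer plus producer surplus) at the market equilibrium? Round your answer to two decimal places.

Set 57 - 1.5Q = 22 + Q, which gives 35 = 2.5Q, so Q* = 14 and P* = 57 - 1.5(14) = 36.
CS = (1/2)(14)(21) = 147 and PS = (1/2)(14)(14) = 98, so total surplus = 245.

245.00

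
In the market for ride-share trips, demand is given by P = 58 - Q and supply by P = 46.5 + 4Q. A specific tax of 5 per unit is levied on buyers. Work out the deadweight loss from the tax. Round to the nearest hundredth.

2.50

Pre-tax equilibrium: 58 - Q = 46.5 + 4Q gives Q* = 2.3, P* = 55.7.
A tax on buyers shifts demand down by 5: (58 - 5) - Q = 46.5 + 4Q, so Q_t = 1.3. Buyers pay P_b = 56.7; sellers receive P_s = P_b - 5 = 51.7.
The welfare triangle lost has base Q* - Q_t = 1 and height t = 5, so DWL = (1/2)(1)(5) = 2.5.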